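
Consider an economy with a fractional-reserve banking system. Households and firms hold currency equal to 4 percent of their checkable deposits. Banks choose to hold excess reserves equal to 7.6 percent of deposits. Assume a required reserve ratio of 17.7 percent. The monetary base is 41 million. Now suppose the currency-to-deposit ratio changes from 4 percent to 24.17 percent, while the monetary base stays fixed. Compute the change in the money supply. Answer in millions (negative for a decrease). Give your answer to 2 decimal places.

-42.62 million

Initially m₁ = (1 + 0.04) / (0.177 + 0.076 + 0.04) ≈ 3.54949, so M₁ = 3.54949 × 41 ≈ 145.5291 million.
After the change m₂ = (1 + 0.2417) / (0.177 + 0.076 + 0.2417) ≈ 2.51001, so M₂ = 2.51001 × 41 ≈ 102.9104 million.
ΔM = M₂ − M₁ = 102.9104 − 145.5291 = -42.6187 million.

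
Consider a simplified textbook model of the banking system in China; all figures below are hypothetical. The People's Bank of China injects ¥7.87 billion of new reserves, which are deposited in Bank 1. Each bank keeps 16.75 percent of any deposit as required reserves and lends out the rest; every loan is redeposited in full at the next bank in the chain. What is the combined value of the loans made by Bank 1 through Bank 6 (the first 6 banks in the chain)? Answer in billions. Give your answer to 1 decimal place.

¥26.1 billion

Bank i lends (1 − rr)^i of the original deposit: Bank 1 lends 7.87·0.8325 ≈ 6.5518, Bank 2 lends 7.87·0.8325² ≈ 5.4544, and so on.
Summing a geometric series: total = 7.87·[0.8325·(1 − 0.8325^6) / (1 − 0.8325)] ≈ 26.0939 billion.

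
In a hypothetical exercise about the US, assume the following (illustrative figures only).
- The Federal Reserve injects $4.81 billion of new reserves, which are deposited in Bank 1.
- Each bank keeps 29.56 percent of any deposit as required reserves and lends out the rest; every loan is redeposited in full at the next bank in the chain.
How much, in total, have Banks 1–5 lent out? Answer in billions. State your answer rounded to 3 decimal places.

$9.474 billion

Bank i lends (1 − rr)^i of the original deposit: Bank 1 lends 4.81·0.7044 ≈ 3.3882, Bank 2 lends 4.81·0.7044² ≈ 2.3866, and so on.
Summing a geometric series: total = 4.81·[0.7044·(1 − 0.7044^5) / (1 − 0.7044)] ≈ 9.4743 billion.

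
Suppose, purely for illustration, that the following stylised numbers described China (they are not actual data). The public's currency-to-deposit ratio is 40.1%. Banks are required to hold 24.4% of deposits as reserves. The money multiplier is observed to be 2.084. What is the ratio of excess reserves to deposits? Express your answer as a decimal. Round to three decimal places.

0.027

Using m = 2.084. Since m = (1 + c)/(c + rr + e), the denominator satisfies c + rr + e = (1 + c)/m = (1 + 0.401) / 2.084 ≈ 0.672265.
With c = 0.401 and rr = 0.244, the ratio of excess reserves to deposits is 0.672265 − 0.401 − 0.244 = 0.027265.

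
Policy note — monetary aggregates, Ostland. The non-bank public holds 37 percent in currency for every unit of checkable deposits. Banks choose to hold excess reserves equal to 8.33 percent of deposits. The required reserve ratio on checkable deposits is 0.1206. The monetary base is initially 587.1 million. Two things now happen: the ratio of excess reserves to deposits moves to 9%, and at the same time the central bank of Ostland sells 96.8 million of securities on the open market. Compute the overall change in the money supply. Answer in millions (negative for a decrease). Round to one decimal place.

-244.6 million

Before: m₁ = (1 + 0.37) / (0.1206 + 0.0833 + 0.37) ≈ 2.38718, MB₁ = 587.1, so M₁ = 2.38718 × 587.1 ≈ 1401.5134 million.
After: m₂ = (1 + 0.37) / (0.1206 + 0.09 + 0.37) ≈ 2.35963, MB₂ = 587.1 − 96.8 = 490.3, so M₂ = 2.35963 × 490.3 ≈ 1156.9266 million.
ΔM = M₂ − M₁ = 1156.9266 − 1401.5134 = -244.5868 million.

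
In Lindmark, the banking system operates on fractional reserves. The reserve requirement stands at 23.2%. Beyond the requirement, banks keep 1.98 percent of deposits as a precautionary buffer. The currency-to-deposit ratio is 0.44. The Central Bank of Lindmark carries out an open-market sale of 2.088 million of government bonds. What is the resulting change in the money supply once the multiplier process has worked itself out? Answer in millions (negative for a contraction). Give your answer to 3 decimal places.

The money multiplier is m = (1 + c) / (rr + e + c) = (1 + 0.44) / (0.232 + 0.0198 + 0.44) ≈ 2.08153.
The sale removes 2.088 million of base, so ΔM = m × ΔMB = 2.08153 × (−2.088) ≈ -4.3462 million.

-4.346 million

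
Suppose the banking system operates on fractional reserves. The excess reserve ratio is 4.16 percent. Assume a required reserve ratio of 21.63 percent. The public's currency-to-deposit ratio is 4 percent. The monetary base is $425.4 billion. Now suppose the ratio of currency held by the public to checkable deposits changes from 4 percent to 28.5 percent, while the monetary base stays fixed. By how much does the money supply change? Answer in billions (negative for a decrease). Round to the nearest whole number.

Initially m₁ = (1 + 0.04) / (0.2163 + 0.0416 + 0.04) ≈ 3.4911, so M₁ = 3.4911 × 425.4 ≈ 1485.1139 billion.
After the change m₂ = (1 + 0.285) / (0.2163 + 0.0416 + 0.285) ≈ 2.3669, so M₂ = 2.3669 × 425.4 ≈ 1006.8793 billion.
ΔM = M₂ − M₁ = 1006.8793 − 1485.1139 = -478.2346 billion.

-478 billion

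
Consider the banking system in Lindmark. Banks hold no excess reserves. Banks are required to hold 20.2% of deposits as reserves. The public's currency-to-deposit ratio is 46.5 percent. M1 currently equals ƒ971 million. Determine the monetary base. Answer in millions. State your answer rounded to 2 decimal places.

The money multiplier is m = (1 + c) / (rr + c) = (1 + 0.465) / (0.202 + 0.465) ≈ 2.196402.
MB = M / m = 971 / 2.196402 ≈ 442.0866 million.

ƒ442.09 million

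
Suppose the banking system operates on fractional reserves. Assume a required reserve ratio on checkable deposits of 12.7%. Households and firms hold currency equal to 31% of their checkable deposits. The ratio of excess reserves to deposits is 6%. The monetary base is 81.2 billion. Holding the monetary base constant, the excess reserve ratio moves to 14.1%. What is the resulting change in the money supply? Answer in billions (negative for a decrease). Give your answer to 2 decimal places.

Initially m₁ = (1 + 0.31) / (0.127 + 0.06 + 0.31) ≈ 2.63581, so M₁ = 2.63581 × 81.2 ≈ 214.0278 billion.
After the change m₂ = (1 + 0.31) / (0.127 + 0.141 + 0.31) ≈ 2.26644, so M₂ = 2.26644 × 81.2 ≈ 184.0349 billion.
ΔM = M₂ − M₁ = 184.0349 − 214.0278 = -29.9929 billion.

-29.99 billion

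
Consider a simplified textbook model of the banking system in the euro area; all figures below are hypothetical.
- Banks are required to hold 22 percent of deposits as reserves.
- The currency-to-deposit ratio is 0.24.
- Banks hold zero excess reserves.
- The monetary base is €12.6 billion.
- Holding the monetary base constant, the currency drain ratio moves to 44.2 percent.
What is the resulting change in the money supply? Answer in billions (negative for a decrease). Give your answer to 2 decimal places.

Initially m₁ = (1 + 0.24) / (0.22 + 0.24) ≈ 2.69565, so M₁ = 2.69565 × 12.6 ≈ 33.9652 billion.
After the change m₂ = (1 + 0.442) / (0.22 + 0.442) ≈ 2.17825, so M₂ = 2.17825 × 12.6 ≈ 27.4459 billion.
ΔM = M₂ − M₁ = 27.4459 − 33.9652 = -6.5193 billion.

-6.52 billion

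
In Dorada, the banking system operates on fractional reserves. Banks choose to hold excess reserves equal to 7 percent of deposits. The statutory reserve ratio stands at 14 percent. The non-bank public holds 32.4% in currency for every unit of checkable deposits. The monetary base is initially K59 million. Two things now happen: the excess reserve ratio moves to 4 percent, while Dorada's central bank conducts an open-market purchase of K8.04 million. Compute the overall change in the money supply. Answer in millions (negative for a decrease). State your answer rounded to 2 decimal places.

Before: m₁ = (1 + 0.324) / (0.14 + 0.07 + 0.324) ≈ 2.47940, MB₁ = 59, so M₁ = 2.47940 × 59 = 146.2846 million.
After: m₂ = (1 + 0.324) / (0.14 + 0.04 + 0.324) ≈ 2.62698, MB₂ = 59 + 8.04 = 67.04, so M₂ = 2.62698 × 67.04 ≈ 176.1127 million.
ΔM = M₂ − M₁ = 176.1127 − 146.2846 = 29.8281 million.

K29.83 million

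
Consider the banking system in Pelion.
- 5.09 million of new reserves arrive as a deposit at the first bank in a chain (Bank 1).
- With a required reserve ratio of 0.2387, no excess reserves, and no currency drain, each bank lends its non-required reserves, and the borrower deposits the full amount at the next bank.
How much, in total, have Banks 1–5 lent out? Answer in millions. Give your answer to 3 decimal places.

12.082 million

Bank i lends (1 − rr)^i of the original deposit: Bank 1 lends 5.09·0.7613 ≈ 3.8750, Bank 2 lends 5.09·0.7613² ≈ 2.9501, and so on.
Summing a geometric series: total = 5.09·[0.7613·(1 − 0.7613^5) / (1 − 0.7613)] ≈ 12.0824 million.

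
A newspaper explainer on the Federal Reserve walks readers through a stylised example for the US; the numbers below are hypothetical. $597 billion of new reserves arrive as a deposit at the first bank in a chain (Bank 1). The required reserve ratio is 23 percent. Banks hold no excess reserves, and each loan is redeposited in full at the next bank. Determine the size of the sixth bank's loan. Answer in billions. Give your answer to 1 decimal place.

$124.4 billion

Each bank lends a fraction (1 − rr) = 0.7700 of the deposit it receives, so Bank 6 receives 597·0.7700^5 and lends 597·0.7700^6 ≈ 124.4282 billion.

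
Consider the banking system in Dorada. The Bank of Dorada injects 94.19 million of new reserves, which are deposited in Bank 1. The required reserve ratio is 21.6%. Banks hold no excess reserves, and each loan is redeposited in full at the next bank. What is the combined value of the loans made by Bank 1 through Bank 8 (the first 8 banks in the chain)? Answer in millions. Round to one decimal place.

293.1 million

Bank i lends (1 − rr)^i of the original deposit: Bank 1 lends 94.19·0.7840 ≈ 73.8450, Bank 2 lends 94.19·0.7840² ≈ 57.8944, and so on.
Summing a geometric series: total = 94.19·[0.7840·(1 − 0.7840^8) / (1 − 0.7840)] ≈ 293.0775 million.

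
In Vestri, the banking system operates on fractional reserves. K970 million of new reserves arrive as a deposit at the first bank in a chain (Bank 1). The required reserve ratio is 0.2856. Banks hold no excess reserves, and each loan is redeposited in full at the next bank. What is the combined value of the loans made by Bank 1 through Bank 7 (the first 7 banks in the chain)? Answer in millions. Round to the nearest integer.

K2196 million

Bank i lends (1 − rr)^i of the original deposit: Bank 1 lends 970·0.7144 = 692.9680, Bank 2 lends 970·0.7144² ≈ 495.0563, and so on.
Summing a geometric series: total = 970·[0.7144·(1 − 0.7144^7) / (1 − 0.7144)] ≈ 2195.9253 million.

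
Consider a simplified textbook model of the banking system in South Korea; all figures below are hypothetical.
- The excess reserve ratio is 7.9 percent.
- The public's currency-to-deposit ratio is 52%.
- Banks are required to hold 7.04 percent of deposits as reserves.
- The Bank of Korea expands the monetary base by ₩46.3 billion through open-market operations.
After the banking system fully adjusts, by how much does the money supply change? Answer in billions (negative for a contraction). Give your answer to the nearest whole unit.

The money multiplier is m = (1 + c) / (rr + e + c) = (1 + 0.52) / (0.0704 + 0.079 + 0.52) ≈ 2.2707.
The purchase adds 46.3 billion of base, so ΔM = m × ΔMB = 2.2707 × (+46.3) ≈ 105.1334 billion.

₩105 billion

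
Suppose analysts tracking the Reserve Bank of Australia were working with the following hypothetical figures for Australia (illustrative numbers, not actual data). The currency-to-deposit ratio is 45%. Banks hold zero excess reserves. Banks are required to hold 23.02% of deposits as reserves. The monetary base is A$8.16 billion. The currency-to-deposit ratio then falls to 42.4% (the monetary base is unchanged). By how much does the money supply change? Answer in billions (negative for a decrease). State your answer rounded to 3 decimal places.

Initially m₁ = (1 + 0.45) / (0.2302 + 0.45) ≈ 2.13173, so M₁ = 2.13173 × 8.16 ≈ 17.3949 billion.
After the change m₂ = (1 + 0.424) / (0.2302 + 0.424) ≈ 2.17670, so M₂ = 2.17670 × 8.16 ≈ 17.7619 billion.
ΔM = M₂ − M₁ = 17.7619 − 17.3949 = 0.367 billion.

A$0.367 billion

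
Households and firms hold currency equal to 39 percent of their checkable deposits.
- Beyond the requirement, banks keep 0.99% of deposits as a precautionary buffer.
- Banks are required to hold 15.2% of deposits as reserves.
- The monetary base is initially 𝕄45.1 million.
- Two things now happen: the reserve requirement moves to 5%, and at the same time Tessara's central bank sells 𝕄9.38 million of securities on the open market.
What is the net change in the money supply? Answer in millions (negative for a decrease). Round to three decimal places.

Before: m₁ = (1 + 0.39) / (0.152 + 0.0099 + 0.39) ≈ 2.518572, MB₁ = 45.1, so M₁ = 2.518572 × 45.1 ≈ 113.5876 million.
After: m₂ = (1 + 0.39) / (0.05 + 0.0099 + 0.39) ≈ 3.089575, MB₂ = 45.1 − 9.38 = 35.72, so M₂ = 3.089575 × 35.72 ≈ 110.3596 million.
ΔM = M₂ − M₁ = 110.3596 − 113.5876 = -3.228 million.

-3.228 million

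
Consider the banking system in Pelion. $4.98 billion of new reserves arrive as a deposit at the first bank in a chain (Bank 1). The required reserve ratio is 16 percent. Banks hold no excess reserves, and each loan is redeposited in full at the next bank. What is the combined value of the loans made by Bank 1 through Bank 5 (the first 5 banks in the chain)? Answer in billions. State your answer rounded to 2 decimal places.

$15.21 billion

Bank i lends (1 − rr)^i of the original deposit: Bank 1 lends 4.98·0.8400 = 4.1832, Bank 2 lends 4.98·0.8400² ≈ 3.5139, and so on.
Summing a geometric series: total = 4.98·[0.8400·(1 − 0.8400^5) / (1 − 0.8400)] ≈ 15.2108 billion.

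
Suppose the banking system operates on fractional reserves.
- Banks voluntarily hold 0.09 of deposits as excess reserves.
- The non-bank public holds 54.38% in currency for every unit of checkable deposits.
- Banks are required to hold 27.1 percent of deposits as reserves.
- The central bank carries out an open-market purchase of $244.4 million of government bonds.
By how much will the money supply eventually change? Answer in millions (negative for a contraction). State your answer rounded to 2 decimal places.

$417.00 million

The money multiplier is m = (1 + c) / (rr + e + c) = (1 + 0.5438) / (0.271 + 0.09 + 0.5438) ≈ 1.706233.
The purchase adds 244.4 million of base, so ΔM = m × ΔMB = 1.706233 × (+244.4) ≈ 417.0033 million.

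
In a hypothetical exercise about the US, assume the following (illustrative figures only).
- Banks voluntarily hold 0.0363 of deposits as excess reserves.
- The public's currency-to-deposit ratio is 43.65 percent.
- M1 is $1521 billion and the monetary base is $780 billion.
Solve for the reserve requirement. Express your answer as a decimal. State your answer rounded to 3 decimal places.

Using m = M/MB = 1521/780 = 1.950000. Since m = (1 + c)/(c + rr + e), the denominator satisfies c + rr + e = (1 + c)/m = (1 + 0.4365) / 1.950000 ≈ 0.736667.
With c = 0.4365 and e = 0.0363, the reserve requirement is 0.736667 − 0.4365 − 0.0363 = 0.263867.

0.264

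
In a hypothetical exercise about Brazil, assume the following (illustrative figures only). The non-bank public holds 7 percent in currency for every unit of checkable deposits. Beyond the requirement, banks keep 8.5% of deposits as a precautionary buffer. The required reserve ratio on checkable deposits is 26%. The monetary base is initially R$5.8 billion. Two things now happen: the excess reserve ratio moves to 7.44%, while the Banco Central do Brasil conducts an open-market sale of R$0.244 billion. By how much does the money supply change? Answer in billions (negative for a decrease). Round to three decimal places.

Before: m₁ = (1 + 0.07) / (0.26 + 0.085 + 0.07) ≈ 2.57831, MB₁ = 5.8, so M₁ = 2.57831 × 5.8 ≈ 14.9542 billion.
After: m₂ = (1 + 0.07) / (0.26 + 0.0744 + 0.07) ≈ 2.64590, MB₂ = 5.8 − 0.244 = 5.556, so M₂ = 2.64590 × 5.556 ≈ 14.7006 billion.
ΔM = M₂ − M₁ = 14.7006 − 14.9542 = -0.2536 billion.

-0.254 billion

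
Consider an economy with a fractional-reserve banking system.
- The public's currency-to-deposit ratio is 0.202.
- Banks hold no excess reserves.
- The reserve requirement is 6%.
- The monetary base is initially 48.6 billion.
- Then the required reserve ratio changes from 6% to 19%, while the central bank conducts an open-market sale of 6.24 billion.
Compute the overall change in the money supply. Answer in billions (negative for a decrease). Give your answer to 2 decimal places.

Before: m₁ = (1 + 0.202) / (0.06 + 0.202) ≈ 4.58779, MB₁ = 48.6, so M₁ = 4.58779 × 48.6 ≈ 222.9666 billion.
After: m₂ = (1 + 0.202) / (0.19 + 0.202) ≈ 3.06633, MB₂ = 48.6 − 6.24 = 42.36, so M₂ = 3.06633 × 42.36 ≈ 129.8897 billion.
ΔM = M₂ − M₁ = 129.8897 − 222.9666 = -93.0769 billion.

-93.08 billion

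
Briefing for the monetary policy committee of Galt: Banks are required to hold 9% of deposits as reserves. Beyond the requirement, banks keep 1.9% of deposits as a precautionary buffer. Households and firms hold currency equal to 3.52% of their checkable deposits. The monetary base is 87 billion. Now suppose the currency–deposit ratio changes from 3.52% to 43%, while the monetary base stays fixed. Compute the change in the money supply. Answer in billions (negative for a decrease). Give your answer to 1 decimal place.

Initially m₁ = (1 + 0.0352) / (0.09 + 0.019 + 0.0352) ≈ 7.1789, so M₁ = 7.1789 × 87 = 624.5643 billion.
After the change m₂ = (1 + 0.43) / (0.09 + 0.019 + 0.43) ≈ 2.6531, so M₂ = 2.6531 × 87 = 230.8197 billion.
ΔM = M₂ − M₁ = 230.8197 − 624.5643 = -393.7446 billion.

-393.7 billion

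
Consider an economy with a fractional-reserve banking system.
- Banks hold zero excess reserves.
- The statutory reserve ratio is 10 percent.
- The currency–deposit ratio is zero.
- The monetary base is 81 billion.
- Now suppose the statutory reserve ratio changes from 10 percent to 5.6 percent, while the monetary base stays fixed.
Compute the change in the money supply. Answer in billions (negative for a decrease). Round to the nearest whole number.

Initially m₁ = 1 / (0.1) = 10, so M₁ = 10 × 81 = 810 billion.
After the change m₂ = 1 / (0.056) ≈ 17.8571, so M₂ = 17.8571 × 81 = 1446.4251 billion.
ΔM = M₂ − M₁ = 1446.4251 − 810 = 636.4251 billion.

636 billion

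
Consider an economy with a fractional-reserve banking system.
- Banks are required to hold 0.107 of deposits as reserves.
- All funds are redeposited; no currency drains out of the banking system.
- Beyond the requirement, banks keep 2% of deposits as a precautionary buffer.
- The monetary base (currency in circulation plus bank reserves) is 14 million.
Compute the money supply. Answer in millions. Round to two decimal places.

110.24 million

The money multiplier is m = 1 / (rr + e) = 1 / (0.107 + 0.02) ≈ 7.87402.
So M = m × MB = 7.87402 × 14 ≈ 110.2363 million.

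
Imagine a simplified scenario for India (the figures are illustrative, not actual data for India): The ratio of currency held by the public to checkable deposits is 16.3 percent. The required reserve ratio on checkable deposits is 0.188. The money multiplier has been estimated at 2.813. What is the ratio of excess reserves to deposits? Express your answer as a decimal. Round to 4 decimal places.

Using m = 2.813. Since m = (1 + c)/(c + rr + e), the denominator satisfies c + rr + e = (1 + c)/m = (1 + 0.163) / 2.813 ≈ 0.413438.
With c = 0.163 and rr = 0.188, the ratio of excess reserves to deposits is 0.413438 − 0.163 − 0.188 = 0.062438.

0.0624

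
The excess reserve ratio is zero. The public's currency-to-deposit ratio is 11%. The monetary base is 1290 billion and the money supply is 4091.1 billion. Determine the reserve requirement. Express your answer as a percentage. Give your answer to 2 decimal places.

24.00%

Using m = M/MB = 4091.1/1290 ≈ 3.171395. Since m = (1 + c)/(c + rr + e), the denominator satisfies c + rr + e = (1 + c)/m = (1 + 0.11) / 3.171395 ≈ 0.350004.
With c = 0.11 and e = 0, the reserve requirement is 0.350004 − 0.11 − 0 = 0.240004.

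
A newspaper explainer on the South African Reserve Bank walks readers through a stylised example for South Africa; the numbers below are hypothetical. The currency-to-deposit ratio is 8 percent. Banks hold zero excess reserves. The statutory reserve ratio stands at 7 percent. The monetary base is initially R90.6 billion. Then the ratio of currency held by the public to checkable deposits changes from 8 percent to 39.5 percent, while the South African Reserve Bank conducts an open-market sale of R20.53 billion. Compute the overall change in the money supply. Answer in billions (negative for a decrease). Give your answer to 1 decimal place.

-442.1 billion

Before: m₁ = (1 + 0.08) / (0.07 + 0.08) = 7.2, MB₁ = 90.6, so M₁ = 7.2 × 90.6 = 652.32 billion.
After: m₂ = (1 + 0.395) / (0.07 + 0.395) = 3, MB₂ = 90.6 − 20.53 = 70.07, so M₂ = 3 × 70.07 = 210.21 billion.
ΔM = M₂ − M₁ = 210.21 − 652.32 = -442.11 billion.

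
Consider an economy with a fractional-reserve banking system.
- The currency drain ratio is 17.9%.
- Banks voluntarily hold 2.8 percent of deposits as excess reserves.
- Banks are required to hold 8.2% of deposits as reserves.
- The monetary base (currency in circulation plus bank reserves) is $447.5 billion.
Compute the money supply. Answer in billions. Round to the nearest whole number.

The money multiplier is m = (1 + c) / (rr + e + c) = (1 + 0.179) / (0.082 + 0.028 + 0.179) ≈ 4.0796.
So M = m × MB = 4.0796 × 447.5 = 1825.621 billion.

$1826 billion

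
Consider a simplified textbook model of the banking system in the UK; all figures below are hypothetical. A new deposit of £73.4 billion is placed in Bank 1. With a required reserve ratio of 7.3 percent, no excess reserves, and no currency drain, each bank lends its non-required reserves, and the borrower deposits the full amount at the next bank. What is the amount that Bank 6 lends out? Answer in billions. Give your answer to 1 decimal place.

Each bank lends a fraction (1 − rr) = 0.9270 of the deposit it receives, so Bank 6 receives 73.4·0.9270^5 and lends 73.4·0.9270^6 ≈ 46.5773 billion.

£46.6 billion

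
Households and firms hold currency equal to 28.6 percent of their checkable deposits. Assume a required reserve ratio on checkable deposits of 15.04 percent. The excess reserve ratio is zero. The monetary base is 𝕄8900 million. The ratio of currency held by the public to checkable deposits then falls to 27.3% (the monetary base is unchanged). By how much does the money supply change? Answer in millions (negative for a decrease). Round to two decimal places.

𝕄532.00 million

Initially m₁ = (1 + 0.286) / (0.1504 + 0.286) ≈ 2.9468378, so M₁ = 2.9468378 × 8900 ≈ 26226.8564 million.
After the change m₂ = (1 + 0.273) / (0.1504 + 0.273) ≈ 3.0066131, so M₂ = 3.0066131 × 8900 ≈ 26758.8566 million.
ΔM = M₂ − M₁ = 26758.8566 − 26226.8564 = 532.0002 million.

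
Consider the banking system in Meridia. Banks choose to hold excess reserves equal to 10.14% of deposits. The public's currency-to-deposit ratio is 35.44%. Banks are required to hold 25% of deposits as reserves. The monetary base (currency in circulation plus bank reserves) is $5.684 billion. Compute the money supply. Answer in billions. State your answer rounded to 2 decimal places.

$10.91 billion

The money multiplier is m = (1 + c) / (rr + e + c) = (1 + 0.3544) / (0.25 + 0.1014 + 0.3544) ≈ 1.9190.
So M = m × MB = 1.9190 × 5.684 ≈ 10.9076 billion.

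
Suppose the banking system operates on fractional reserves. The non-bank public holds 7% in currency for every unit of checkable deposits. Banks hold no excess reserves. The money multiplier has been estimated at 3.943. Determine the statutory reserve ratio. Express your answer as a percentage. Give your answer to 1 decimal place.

20.1%

Using m = 3.943. Since m = (1 + c)/(c + rr + e), the denominator satisfies c + rr + e = (1 + c)/m = (1 + 0.07) / 3.943 ≈ 0.271367.
With c = 0.07 and e = 0, the statutory reserve ratio is 0.271367 − 0.07 − 0 = 0.201367.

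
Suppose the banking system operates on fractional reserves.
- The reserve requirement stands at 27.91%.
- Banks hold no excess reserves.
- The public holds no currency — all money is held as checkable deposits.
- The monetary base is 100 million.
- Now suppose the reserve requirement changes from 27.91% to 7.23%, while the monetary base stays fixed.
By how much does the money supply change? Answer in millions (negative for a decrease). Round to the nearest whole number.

1025 million

Initially m₁ = 1 / (0.2791) ≈ 3.5829, so M₁ = 3.5829 × 100 = 358.29 million.
After the change m₂ = 1 / (0.0723) ≈ 13.8313, so M₂ = 13.8313 × 100 = 1383.13 million.
ΔM = M₂ − M₁ = 1383.13 − 358.29 = 1024.84 million.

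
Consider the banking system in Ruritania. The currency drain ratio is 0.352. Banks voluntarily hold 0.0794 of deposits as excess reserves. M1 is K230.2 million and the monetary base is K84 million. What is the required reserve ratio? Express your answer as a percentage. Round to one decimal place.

6.2%

Using m = M/MB = 230.2/84 ≈ 2.740476. Since m = (1 + c)/(c + rr + e), the denominator satisfies c + rr + e = (1 + c)/m = (1 + 0.352) / 2.740476 ≈ 0.493345.
With c = 0.352 and e = 0.0794, the required reserve ratio is 0.493345 − 0.352 − 0.0794 = 0.061945.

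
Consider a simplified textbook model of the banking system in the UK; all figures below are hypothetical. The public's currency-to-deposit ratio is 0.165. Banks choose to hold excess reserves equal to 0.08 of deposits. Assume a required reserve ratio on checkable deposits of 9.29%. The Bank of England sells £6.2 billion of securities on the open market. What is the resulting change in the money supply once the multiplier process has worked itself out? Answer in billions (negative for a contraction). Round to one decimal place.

The money multiplier is m = (1 + c) / (rr + e + c) = (1 + 0.165) / (0.0929 + 0.08 + 0.165) ≈ 3.4478.
The sale removes 6.2 billion of base, so ΔM = m × ΔMB = 3.4478 × (−6.2) ≈ -21.3764 billion.

-21.4 billion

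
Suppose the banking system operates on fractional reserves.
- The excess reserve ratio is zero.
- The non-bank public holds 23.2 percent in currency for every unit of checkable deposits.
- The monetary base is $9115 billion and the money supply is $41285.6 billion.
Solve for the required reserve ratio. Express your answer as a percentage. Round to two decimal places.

4.00%

Using m = M/MB = 41285.6/9115 ≈ 4.529413. Since m = (1 + c)/(c + rr + e), the denominator satisfies c + rr + e = (1 + c)/m = (1 + 0.232) / 4.529413 ≈ 0.272000.
With c = 0.232 and e = 0, the required reserve ratio is 0.272000 − 0.232 − 0 = 0.04.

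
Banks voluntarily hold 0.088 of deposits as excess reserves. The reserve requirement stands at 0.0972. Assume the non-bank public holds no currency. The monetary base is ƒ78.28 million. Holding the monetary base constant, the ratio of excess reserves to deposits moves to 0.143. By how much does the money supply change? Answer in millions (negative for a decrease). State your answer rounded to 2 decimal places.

-96.78 million

Initially m₁ = 1 / (0.0972 + 0.088) ≈ 5.39957, so M₁ = 5.39957 × 78.28 ≈ 422.6783 million.
After the change m₂ = 1 / (0.0972 + 0.143) ≈ 4.16320, so M₂ = 4.16320 × 78.28 ≈ 325.8953 million.
ΔM = M₂ − M₁ = 325.8953 − 422.6783 = -96.783 million.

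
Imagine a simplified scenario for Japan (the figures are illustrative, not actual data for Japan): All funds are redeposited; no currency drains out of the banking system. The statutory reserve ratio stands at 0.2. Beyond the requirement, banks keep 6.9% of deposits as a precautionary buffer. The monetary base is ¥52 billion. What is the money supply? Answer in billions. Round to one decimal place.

The money multiplier is m = 1 / (rr + e) = 1 / (0.2 + 0.069) ≈ 3.7175.
So M = m × MB = 3.7175 × 52 = 193.31 billion.

¥193.3 billion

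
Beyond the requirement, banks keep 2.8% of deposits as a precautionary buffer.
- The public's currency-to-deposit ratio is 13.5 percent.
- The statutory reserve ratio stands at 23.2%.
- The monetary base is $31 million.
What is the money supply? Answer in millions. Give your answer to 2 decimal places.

The money multiplier is m = (1 + c) / (rr + e + c) = (1 + 0.135) / (0.232 + 0.028 + 0.135) ≈ 2.87342.
So M = m × MB = 2.87342 × 31 ≈ 89.076 million.

$89.08 million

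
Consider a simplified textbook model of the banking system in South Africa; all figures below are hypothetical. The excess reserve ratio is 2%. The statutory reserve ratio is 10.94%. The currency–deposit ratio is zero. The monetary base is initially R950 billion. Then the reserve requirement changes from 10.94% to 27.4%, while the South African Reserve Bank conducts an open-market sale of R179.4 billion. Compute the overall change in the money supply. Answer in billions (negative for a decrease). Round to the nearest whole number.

Before: m₁ = 1 / (0.1094 + 0.02) ≈ 7.7280, MB₁ = 950, so M₁ = 7.7280 × 950 = 7341.6 billion.
After: m₂ = 1 / (0.274 + 0.02) ≈ 3.4014, MB₂ = 950 − 179.4 = 770.6, so M₂ = 3.4014 × 770.6 ≈ 2621.1188 billion.
ΔM = M₂ − M₁ = 2621.1188 − 7341.6 = -4720.4812 billion.

-4720 billion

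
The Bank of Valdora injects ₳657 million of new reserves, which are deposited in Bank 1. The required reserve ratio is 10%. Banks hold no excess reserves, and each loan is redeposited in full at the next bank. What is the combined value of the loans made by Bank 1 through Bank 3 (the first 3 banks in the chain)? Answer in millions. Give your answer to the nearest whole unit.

₳1602 million

Bank i lends (1 − rr)^i of the original deposit: Bank 1 lends 657·0.9000 = 591.3000, Bank 2 lends 657·0.9000² = 532.1700, and so on.
Summing a geometric series: total = 657·[0.9000·(1 − 0.9000^3) / (1 − 0.9000)] = 1602.4230 million.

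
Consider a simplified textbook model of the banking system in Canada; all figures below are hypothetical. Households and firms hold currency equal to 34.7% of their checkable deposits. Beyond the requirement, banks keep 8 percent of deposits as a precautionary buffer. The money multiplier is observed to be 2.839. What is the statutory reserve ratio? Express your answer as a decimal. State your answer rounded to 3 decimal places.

0.047

Using m = 2.839. Since m = (1 + c)/(c + rr + e), the denominator satisfies c + rr + e = (1 + c)/m = (1 + 0.347) / 2.839 ≈ 0.474463.
With c = 0.347 and e = 0.08, the statutory reserve ratio is 0.474463 − 0.347 − 0.08 = 0.047463.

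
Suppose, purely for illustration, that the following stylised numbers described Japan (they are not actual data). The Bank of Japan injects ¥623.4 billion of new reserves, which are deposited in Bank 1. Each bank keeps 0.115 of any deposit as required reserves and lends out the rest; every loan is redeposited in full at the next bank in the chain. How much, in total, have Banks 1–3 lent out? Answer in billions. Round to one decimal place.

Bank i lends (1 − rr)^i of the original deposit: Bank 1 lends 623.4·0.8850 = 551.7090, Bank 2 lends 623.4·0.8850² ≈ 488.2625, and so on.
Summing a geometric series: total = 623.4·[0.8850·(1 − 0.8850^3) / (1 − 0.8850)] ≈ 1472.0837 billion.

¥1472.1 billion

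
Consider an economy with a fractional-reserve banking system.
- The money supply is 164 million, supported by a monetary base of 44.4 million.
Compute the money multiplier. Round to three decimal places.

The money multiplier is m = M / MB = 164 / 44.4 ≈ 3.69369.

3.694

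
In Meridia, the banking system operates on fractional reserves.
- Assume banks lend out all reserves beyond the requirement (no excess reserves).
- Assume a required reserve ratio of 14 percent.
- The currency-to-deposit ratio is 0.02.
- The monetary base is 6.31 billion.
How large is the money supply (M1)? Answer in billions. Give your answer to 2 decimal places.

The money multiplier is m = (1 + c) / (rr + c) = (1 + 0.02) / (0.14 + 0.02) = 6.3750.
So M = m × MB = 6.3750 × 6.31 ≈ 40.2263 billion.

40.23 billion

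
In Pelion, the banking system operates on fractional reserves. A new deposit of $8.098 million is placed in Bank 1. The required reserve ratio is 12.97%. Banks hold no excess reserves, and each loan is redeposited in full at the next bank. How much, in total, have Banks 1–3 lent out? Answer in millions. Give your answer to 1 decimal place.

Bank i lends (1 − rr)^i of the original deposit: Bank 1 lends 8.098·0.8703 ≈ 7.0477, Bank 2 lends 8.098·0.8703² ≈ 6.1336, and so on.
Summing a geometric series: total = 8.098·[0.8703·(1 − 0.8703^3) / (1 − 0.8703)] ≈ 18.5194 million.

$18.5 million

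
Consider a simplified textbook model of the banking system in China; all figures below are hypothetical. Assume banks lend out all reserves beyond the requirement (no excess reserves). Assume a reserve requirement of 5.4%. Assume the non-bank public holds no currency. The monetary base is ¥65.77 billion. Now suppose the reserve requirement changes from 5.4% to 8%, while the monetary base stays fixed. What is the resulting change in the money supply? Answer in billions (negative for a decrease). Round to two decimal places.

-395.84 billion

Initially m₁ = 1 / (0.054) ≈ 18.51852, so M₁ = 18.51852 × 65.77 ≈ 1217.9631 billion.
After the change m₂ = 1 / (0.08) = 12.5, so M₂ = 12.5 × 65.77 = 822.125 billion.
ΔM = M₂ − M₁ = 822.125 − 1217.9631 = -395.8381 billion.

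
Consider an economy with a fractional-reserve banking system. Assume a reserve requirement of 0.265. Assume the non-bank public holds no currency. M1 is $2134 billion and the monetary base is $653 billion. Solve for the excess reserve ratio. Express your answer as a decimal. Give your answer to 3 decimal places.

0.041

Using m = M/MB = 2134/653 ≈ 3.267994. Since m = (1 + c)/(c + rr + e), the denominator satisfies c + rr + e = (1 + c)/m = (1 + 0) / 3.267994 ≈ 0.305998.
With c = 0 and rr = 0.265, the excess reserve ratio is 0.305998 − 0 − 0.265 = 0.040998.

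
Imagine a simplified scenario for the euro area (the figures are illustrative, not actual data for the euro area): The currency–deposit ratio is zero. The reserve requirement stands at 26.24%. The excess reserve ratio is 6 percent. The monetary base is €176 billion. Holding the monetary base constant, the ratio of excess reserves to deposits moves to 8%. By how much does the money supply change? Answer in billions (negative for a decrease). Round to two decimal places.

-31.89 billion

Initially m₁ = 1 / (0.2624 + 0.06) ≈ 3.101737, so M₁ = 3.101737 × 176 ≈ 545.9057 billion.
After the change m₂ = 1 / (0.2624 + 0.08) ≈ 2.920561, so M₂ = 2.920561 × 176 ≈ 514.0187 billion.
ΔM = M₂ − M₁ = 514.0187 − 545.9057 = -31.887 billion.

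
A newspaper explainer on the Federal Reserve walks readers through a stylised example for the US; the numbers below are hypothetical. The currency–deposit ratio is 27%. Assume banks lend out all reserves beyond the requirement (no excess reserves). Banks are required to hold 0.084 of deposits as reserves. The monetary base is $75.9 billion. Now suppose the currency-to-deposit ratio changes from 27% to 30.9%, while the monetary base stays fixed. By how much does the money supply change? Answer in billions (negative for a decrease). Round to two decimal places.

-19.49 billion

Initially m₁ = (1 + 0.27) / (0.084 + 0.27) ≈ 3.58757, so M₁ = 3.58757 × 75.9 ≈ 272.2966 billion.
After the change m₂ = (1 + 0.309) / (0.084 + 0.309) ≈ 3.33079, so M₂ = 3.33079 × 75.9 ≈ 252.807 billion.
ΔM = M₂ − M₁ = 252.807 − 272.2966 = -19.4896 billion.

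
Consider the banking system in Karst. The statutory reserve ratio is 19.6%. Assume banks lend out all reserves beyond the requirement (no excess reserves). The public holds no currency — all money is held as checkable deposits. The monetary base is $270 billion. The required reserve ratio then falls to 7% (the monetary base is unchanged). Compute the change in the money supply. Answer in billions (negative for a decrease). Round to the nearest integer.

Initially m₁ = 1 / (0.196) ≈ 5.1020, so M₁ = 5.1020 × 270 = 1377.54 billion.
After the change m₂ = 1 / (0.07) ≈ 14.2857, so M₂ = 14.2857 × 270 = 3857.139 billion.
ΔM = M₂ − M₁ = 3857.139 − 1377.54 = 2479.599 billion.

$2480 billion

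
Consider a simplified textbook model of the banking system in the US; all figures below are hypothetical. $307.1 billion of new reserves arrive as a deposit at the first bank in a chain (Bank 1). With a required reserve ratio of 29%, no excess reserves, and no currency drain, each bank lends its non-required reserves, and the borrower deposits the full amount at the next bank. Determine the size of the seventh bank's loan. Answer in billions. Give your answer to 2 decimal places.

Each bank lends a fraction (1 − rr) = 0.7100 of the deposit it receives, so Bank 7 receives 307.1·0.7100^6 and lends 307.1·0.7100^7 ≈ 27.9311 billion.

$27.93 billion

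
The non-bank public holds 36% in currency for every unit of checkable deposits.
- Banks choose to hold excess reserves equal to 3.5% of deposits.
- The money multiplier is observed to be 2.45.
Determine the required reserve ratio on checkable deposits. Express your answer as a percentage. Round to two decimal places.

Using m = 2.45. Since m = (1 + c)/(c + rr + e), the denominator satisfies c + rr + e = (1 + c)/m = (1 + 0.36) / 2.45 ≈ 0.555102.
With c = 0.36 and e = 0.035, the required reserve ratio on checkable deposits is 0.555102 − 0.36 − 0.035 = 0.160102.

16.01%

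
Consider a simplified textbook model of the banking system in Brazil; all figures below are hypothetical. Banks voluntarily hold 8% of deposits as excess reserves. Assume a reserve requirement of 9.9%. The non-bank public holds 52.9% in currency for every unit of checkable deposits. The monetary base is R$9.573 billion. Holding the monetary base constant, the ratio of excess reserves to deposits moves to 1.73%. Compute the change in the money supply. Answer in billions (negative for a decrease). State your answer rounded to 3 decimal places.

R$2.009 billion

Initially m₁ = (1 + 0.529) / (0.099 + 0.08 + 0.529) ≈ 2.15960, so M₁ = 2.15960 × 9.573 ≈ 20.6739 billion.
After the change m₂ = (1 + 0.529) / (0.099 + 0.0173 + 0.529) ≈ 2.36944, so M₂ = 2.36944 × 9.573 ≈ 22.6826 billion.
ΔM = M₂ − M₁ = 22.6826 − 20.6739 = 2.0087 billion.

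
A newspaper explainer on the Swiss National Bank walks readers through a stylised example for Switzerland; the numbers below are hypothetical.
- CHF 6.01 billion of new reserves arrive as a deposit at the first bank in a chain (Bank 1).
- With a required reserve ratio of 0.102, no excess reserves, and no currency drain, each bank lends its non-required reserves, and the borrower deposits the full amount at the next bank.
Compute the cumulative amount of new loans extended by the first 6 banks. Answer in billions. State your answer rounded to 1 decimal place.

CHF 25.2 billion

Bank i lends (1 − rr)^i of the original deposit: Bank 1 lends 6.01·0.8980 ≈ 5.3970, Bank 2 lends 6.01·0.8980² ≈ 4.8465, and so on.
Summing a geometric series: total = 6.01·[0.8980·(1 − 0.8980^6) / (1 − 0.8980)] ≈ 25.1650 billion.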